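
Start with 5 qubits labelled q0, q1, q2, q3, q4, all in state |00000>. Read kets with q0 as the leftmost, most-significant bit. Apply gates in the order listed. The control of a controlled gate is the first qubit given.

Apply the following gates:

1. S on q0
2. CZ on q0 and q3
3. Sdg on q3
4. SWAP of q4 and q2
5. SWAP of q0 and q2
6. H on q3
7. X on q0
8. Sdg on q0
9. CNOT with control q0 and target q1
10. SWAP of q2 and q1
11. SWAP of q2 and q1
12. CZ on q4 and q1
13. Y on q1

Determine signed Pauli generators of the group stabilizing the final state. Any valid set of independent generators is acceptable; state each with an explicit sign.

The final state is stabilized by the group generated by +IIIXI, -ZIIII, +IZIII, +IIZII, +IIIIZ; other independent generating sets are equally valid.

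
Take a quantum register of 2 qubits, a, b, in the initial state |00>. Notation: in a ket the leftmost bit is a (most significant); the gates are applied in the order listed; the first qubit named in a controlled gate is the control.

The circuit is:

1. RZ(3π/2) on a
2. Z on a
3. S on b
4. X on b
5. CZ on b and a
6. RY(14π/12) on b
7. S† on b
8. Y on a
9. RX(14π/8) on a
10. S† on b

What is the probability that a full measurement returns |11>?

Outcome |11> occurs with probability -sqrt(3)/8 - sqrt(6)/16 + sqrt(2)/8 + 1/4.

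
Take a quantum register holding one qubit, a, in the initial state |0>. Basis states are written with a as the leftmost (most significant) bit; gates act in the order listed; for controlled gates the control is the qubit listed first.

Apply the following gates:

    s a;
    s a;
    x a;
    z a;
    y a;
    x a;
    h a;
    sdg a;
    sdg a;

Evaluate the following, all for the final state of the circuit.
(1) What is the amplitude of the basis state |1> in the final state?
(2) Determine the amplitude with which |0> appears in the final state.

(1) |1> carries amplitude sqrt(2)*I/2 in the final state.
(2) The amplitude on |0> is sqrt(2)*I/2.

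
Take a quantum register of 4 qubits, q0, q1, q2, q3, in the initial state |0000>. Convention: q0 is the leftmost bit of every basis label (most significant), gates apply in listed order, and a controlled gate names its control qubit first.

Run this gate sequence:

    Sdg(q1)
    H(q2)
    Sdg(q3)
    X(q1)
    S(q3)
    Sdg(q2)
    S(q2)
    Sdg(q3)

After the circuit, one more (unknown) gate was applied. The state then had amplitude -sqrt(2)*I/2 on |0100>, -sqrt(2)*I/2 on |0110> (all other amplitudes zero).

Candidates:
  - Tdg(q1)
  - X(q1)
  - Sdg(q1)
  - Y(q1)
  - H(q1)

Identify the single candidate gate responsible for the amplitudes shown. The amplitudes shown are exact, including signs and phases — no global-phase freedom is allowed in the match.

The unique candidate consistent with the amplitudes is Sdg(q1). Key observation: steps 5-8 multiply out to the identity, so the circuit reduces to the remaining gates.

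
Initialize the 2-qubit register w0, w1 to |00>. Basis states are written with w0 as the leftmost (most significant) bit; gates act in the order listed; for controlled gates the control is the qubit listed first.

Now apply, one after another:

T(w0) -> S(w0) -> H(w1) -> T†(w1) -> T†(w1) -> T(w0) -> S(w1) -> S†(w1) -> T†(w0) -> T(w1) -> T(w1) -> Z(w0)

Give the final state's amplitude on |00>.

The amplitude on |00> is sqrt(2)/2. Key observation: the block from step 4 through step 11 cancels to the identity and can be dropped.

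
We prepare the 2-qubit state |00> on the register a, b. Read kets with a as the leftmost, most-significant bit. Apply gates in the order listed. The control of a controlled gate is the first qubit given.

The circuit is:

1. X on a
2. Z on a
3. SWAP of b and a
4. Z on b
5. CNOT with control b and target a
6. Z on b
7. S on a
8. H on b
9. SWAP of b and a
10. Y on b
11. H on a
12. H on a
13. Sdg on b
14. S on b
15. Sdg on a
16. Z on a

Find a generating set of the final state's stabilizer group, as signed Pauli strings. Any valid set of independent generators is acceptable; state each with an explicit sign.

The final state is stabilized by the group generated by -YI, +IZ; other independent generating sets are equally valid.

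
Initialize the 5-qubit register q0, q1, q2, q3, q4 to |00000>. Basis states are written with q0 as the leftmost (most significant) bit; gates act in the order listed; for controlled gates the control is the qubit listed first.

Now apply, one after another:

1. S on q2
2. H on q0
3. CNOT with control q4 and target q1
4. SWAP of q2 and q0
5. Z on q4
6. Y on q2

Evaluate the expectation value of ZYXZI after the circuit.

The expectation value of ZYXZI is 0.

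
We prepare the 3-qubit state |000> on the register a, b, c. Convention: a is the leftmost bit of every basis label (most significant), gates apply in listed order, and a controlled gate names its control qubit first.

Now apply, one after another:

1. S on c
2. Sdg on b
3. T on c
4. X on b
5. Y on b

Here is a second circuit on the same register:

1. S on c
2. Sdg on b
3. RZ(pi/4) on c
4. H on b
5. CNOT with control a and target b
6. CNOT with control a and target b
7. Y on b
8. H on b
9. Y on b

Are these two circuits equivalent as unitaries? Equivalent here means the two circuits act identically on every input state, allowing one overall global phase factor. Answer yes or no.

No: there is an input state on which the two circuits produce genuinely different outputs (not merely differing by a phase).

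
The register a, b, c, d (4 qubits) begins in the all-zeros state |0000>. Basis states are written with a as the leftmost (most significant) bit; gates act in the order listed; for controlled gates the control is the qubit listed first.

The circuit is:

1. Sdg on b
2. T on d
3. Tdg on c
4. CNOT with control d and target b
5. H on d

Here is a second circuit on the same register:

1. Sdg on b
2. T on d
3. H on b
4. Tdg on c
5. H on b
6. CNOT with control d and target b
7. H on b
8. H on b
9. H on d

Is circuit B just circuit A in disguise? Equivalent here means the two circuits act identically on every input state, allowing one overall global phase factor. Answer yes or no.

Yes, they are equivalent — the unitaries differ by at most a global phase.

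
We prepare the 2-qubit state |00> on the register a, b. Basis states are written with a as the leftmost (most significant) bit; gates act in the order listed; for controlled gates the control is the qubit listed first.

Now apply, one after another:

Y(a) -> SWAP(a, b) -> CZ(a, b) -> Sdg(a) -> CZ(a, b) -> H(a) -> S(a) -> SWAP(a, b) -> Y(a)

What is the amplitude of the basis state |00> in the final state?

The amplitude on |00> is sqrt(2)/2.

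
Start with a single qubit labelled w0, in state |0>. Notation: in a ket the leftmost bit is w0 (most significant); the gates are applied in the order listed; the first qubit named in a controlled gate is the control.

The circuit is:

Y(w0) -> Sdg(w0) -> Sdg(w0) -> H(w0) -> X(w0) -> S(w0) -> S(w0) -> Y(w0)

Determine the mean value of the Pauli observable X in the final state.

In the final state, X has expectation -1.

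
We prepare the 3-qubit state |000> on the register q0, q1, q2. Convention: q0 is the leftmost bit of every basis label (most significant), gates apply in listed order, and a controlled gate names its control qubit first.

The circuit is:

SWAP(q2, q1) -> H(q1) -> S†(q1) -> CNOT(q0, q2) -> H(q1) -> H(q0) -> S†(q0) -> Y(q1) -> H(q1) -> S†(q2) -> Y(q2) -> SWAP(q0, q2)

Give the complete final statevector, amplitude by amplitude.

After the circuit, the state carries amplitude 0 on |000>, 0 on |001>, 0 on |010>, 0 on |011>, I/2 on |100>, 1/2 on |101>, 1/2 on |110>, -I/2 on |111>.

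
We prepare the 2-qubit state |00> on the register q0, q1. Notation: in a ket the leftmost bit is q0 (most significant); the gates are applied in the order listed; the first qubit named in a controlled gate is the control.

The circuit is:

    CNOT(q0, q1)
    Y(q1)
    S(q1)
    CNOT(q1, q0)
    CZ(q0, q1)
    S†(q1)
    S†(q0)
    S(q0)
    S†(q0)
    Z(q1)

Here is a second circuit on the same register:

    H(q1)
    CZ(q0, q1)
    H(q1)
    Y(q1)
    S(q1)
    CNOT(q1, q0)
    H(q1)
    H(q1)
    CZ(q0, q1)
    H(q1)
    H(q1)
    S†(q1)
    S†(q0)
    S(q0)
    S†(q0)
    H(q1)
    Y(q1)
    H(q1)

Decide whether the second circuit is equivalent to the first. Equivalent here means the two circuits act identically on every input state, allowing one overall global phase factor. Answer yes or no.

No: there is an input state on which the two circuits produce genuinely different outputs (not merely differing by a phase).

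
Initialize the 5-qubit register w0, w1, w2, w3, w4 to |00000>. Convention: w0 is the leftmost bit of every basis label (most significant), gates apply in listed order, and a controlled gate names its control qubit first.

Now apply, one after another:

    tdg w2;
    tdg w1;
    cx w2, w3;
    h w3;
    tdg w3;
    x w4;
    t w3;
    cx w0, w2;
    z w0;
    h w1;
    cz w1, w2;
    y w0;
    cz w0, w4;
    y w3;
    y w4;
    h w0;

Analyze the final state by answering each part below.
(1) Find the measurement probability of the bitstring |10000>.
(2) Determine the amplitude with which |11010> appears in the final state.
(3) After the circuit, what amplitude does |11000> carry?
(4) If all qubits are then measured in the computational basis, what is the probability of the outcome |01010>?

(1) Outcome |10000> occurs with probability 1/8.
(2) The amplitude on |11010> is sqrt(2)*I/4.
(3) |11000> carries amplitude -sqrt(2)*I/4 in the final state.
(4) A full measurement returns |01010> with probability 1/8.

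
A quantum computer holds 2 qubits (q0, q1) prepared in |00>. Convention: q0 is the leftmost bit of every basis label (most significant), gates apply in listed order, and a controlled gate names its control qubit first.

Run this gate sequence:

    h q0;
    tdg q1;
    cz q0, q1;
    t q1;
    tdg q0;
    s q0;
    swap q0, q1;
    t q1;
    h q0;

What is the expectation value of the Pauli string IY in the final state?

In the final state, IY has expectation 1.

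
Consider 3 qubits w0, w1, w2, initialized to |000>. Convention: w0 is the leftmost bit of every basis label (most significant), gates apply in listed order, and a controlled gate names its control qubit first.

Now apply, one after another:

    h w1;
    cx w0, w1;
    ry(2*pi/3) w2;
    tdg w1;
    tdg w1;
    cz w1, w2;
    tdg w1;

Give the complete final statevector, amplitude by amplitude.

The final amplitudes are sqrt(2)/4 on |000>, sqrt(6)/4 on |001>, -sqrt(2)*exp(I*pi/4)/4 on |010>, sqrt(6)*exp(I*pi/4)/4 on |011>, 0 on |100>, 0 on |101>, 0 on |110>, 0 on |111>.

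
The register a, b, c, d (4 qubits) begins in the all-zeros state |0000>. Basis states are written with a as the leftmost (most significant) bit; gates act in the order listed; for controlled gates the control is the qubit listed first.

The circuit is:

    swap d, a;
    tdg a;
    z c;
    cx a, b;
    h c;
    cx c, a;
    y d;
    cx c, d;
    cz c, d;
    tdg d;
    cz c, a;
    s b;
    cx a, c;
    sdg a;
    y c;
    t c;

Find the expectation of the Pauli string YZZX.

The observable YZZX averages to -sqrt(2)/2.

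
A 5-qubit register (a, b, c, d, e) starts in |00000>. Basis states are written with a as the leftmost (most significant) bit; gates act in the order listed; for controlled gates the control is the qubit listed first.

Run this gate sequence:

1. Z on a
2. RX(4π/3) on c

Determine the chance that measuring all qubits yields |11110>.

Outcome |11110> occurs with probability 0.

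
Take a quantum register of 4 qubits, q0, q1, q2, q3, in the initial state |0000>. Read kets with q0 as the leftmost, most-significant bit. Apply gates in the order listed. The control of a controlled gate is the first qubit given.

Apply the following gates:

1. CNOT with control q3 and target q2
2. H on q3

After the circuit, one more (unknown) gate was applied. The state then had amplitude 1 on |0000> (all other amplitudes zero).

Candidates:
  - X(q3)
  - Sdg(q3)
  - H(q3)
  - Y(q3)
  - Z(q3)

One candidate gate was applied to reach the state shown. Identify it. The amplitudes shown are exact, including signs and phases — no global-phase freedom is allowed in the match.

The applied gate was H(q3).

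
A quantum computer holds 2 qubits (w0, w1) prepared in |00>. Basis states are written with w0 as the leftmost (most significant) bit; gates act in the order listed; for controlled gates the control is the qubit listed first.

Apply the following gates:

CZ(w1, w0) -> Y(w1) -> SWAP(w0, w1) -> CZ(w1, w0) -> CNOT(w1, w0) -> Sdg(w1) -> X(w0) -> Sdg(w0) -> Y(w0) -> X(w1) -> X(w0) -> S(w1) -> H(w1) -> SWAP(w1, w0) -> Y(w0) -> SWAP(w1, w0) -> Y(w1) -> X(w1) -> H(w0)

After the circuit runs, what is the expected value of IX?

In the final state, IX has expectation -1.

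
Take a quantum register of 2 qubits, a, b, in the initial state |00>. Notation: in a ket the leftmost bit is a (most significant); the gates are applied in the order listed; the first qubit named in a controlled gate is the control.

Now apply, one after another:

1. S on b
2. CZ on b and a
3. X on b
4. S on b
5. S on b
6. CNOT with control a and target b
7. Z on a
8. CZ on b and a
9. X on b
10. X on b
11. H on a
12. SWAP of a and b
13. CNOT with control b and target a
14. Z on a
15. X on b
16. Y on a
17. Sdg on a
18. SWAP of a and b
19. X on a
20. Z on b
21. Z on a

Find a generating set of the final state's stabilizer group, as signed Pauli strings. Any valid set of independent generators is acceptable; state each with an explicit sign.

The final state is stabilized by the group generated by -XY, +ZZ; other independent generating sets are equally valid. Key observation: the block from step 9 through step 10 cancels to the identity and can be dropped.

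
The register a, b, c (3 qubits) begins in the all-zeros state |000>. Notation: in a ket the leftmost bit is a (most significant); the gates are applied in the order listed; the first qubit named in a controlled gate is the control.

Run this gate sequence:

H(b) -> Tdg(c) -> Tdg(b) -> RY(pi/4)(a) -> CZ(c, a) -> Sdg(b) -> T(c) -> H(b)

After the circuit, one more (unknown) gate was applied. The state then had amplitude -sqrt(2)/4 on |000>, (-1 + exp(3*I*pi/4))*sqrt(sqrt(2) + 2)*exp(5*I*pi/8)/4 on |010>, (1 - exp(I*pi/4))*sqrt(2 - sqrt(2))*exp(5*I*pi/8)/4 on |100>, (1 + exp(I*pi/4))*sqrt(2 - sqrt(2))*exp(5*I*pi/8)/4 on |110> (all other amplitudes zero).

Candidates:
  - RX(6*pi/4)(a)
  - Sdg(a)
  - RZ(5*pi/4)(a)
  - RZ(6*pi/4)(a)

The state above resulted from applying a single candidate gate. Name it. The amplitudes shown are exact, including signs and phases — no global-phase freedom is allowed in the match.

The applied gate was RZ(5*pi/4)(a).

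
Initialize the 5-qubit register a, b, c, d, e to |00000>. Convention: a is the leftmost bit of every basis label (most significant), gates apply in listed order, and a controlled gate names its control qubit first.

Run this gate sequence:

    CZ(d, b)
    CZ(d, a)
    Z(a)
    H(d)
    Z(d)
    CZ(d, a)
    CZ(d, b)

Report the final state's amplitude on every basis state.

The final amplitudes are sqrt(2)/2 on |00000>, -sqrt(2)/2 on |00010>, and 0 on every other basis state.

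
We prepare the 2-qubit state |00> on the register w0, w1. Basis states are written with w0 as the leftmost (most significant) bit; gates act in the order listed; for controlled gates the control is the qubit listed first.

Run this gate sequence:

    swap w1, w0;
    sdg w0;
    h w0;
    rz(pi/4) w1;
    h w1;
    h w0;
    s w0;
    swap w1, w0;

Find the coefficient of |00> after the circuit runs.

The amplitude on |00> is -sqrt(2)*exp(7*I*pi/8)/2.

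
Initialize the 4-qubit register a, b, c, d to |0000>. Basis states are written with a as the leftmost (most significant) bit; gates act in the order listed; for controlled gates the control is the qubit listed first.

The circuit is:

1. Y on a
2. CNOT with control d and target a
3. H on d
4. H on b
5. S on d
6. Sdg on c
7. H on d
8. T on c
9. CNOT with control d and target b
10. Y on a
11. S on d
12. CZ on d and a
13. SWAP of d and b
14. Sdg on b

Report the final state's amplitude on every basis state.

The final amplitudes are sqrt(2)*(1 + I)/4 on |0000>, sqrt(2)*(1 + I)/4 on |0001>, sqrt(2)*(1 - I)/4 on |0100>, sqrt(2)*(1 - I)/4 on |0101>, and 0 on every other basis state.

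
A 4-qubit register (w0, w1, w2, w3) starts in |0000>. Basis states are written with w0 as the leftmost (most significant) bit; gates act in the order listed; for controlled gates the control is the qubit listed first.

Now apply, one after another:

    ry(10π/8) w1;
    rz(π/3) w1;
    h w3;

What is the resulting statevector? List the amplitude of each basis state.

The final amplitudes are sqrt(4 - 2*sqrt(2))*exp(5*I*pi/6)/4 on |0000>, sqrt(4 - 2*sqrt(2))*exp(5*I*pi/6)/4 on |0001>, sqrt(2*sqrt(2) + 4)*exp(I*pi/6)/4 on |0100>, sqrt(2*sqrt(2) + 4)*exp(I*pi/6)/4 on |0101>, and 0 on every other basis state.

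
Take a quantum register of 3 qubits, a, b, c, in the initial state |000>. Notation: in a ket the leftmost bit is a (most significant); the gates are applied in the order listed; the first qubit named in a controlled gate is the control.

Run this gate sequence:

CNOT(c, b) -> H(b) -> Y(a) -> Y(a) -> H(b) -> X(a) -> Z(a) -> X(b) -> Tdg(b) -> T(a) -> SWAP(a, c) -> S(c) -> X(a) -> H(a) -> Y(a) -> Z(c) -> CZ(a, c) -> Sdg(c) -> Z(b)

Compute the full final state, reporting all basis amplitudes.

The final amplitudes are -sqrt(2)*I/2 on |011>, sqrt(2)*I/2 on |111>, and 0 on every other basis state. Key observation: steps 2-5 multiply out to the identity, so the circuit reduces to the remaining gates.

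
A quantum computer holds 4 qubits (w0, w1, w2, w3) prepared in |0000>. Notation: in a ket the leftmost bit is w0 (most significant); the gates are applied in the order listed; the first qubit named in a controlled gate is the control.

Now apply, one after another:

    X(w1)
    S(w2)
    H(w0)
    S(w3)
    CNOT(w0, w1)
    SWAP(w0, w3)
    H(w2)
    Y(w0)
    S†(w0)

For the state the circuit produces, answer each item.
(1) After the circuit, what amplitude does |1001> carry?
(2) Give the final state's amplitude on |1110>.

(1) The amplitude on |1001> is 1/2.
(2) The final state's coefficient on |1110> equals 1/2.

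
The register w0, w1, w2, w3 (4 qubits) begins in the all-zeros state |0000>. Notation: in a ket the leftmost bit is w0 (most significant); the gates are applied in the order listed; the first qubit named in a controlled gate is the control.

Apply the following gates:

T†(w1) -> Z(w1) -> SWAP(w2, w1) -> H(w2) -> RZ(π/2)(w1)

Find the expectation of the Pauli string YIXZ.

The expectation value of YIXZ is 0.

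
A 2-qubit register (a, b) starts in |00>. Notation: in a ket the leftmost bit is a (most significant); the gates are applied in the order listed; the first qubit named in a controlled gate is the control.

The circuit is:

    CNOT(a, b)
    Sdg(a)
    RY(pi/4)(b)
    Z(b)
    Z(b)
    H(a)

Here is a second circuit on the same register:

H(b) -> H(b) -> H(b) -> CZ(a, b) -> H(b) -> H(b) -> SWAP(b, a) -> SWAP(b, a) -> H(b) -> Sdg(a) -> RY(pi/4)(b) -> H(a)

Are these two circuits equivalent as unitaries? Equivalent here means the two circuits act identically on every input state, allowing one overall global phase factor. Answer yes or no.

Yes — the two circuits implement the same unitary up to a global phase.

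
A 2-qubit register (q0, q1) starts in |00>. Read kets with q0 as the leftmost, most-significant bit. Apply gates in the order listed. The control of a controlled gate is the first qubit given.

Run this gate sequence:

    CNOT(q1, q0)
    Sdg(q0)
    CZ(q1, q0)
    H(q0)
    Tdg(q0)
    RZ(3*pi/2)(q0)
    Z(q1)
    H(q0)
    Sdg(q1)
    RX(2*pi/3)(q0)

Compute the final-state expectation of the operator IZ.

The observable IZ averages to 1.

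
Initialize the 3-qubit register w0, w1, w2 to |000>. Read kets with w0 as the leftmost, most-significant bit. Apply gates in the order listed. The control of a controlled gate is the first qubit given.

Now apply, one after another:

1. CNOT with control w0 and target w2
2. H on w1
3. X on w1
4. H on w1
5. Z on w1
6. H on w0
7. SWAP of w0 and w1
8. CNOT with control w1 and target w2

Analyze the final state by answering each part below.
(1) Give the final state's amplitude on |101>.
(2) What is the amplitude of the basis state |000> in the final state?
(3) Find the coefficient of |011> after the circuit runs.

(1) |101> carries amplitude 0 in the final state. Key observation: the block from step 2 through step 5 cancels to the identity and can be dropped.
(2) The final state's coefficient on |000> equals sqrt(2)/2.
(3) |011> carries amplitude sqrt(2)/2 in the final state.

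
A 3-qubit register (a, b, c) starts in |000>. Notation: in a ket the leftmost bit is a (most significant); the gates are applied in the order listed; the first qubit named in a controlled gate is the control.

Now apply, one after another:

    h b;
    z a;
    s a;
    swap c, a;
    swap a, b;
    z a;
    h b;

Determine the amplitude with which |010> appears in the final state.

|010> carries amplitude 1/2 in the final state.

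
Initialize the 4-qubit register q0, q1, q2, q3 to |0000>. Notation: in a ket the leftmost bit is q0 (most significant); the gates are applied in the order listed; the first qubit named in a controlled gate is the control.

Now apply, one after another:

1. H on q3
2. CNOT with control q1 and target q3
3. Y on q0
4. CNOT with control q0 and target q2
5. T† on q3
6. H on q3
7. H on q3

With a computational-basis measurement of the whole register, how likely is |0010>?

Outcome |0010> occurs with probability 0. Key observation: gates 6-7 undo each other exactly, leaving only the rest of the circuit to track.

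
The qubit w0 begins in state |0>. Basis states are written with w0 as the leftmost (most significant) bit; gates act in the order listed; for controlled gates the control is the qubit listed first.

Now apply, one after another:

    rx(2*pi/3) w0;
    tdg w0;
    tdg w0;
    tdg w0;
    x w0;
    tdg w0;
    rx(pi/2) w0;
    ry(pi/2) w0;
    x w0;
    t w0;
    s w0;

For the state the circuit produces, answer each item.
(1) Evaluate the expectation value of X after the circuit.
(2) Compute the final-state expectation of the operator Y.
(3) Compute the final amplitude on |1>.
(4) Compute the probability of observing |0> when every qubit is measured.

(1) The expectation value of X is -sqrt(2)/4.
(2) In the final state, Y has expectation -sqrt(2)/4.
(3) |1> carries amplitude (1 + sqrt(3))*(1 - I)/4 in the final state.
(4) Outcome |0> occurs with probability 1/2 - sqrt(3)/4.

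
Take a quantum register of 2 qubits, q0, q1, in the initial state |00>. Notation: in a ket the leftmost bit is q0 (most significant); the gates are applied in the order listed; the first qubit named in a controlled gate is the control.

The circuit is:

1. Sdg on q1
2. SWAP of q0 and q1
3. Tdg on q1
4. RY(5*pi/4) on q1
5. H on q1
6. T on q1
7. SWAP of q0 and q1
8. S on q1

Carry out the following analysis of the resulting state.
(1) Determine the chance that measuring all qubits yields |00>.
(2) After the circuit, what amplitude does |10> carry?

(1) Outcome |00> occurs with probability 1/2 - sqrt(2)/4.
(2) The amplitude on |10> is sqrt(2)*(-sqrt(sqrt(2) + 2) - sqrt(2 - sqrt(2)))*exp(I*pi/4)/4.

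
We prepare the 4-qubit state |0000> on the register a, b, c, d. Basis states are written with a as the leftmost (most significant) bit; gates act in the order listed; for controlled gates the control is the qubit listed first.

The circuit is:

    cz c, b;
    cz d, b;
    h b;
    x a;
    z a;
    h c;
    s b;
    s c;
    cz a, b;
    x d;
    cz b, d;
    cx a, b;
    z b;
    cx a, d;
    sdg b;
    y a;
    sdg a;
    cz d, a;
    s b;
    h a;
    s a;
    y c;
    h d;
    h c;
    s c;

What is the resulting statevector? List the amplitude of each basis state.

After the circuit, the state carries amplitude sqrt(2)*(-1 - I)/8 on |0000>, sqrt(2)*(-1 - I)/8 on |0001>, sqrt(2)*(-1 - I)/8 on |0010>, sqrt(2)*(-1 - I)/8 on |0011>, sqrt(2)*(1 - I)/8 on |0100>, sqrt(2)*(1 - I)/8 on |0101>, sqrt(2)*(1 - I)/8 on |0110>, sqrt(2)*(1 - I)/8 on |0111>, sqrt(2)*(1 - I)/8 on |1000>, sqrt(2)*(1 - I)/8 on |1001>, sqrt(2)*(1 - I)/8 on |1010>, sqrt(2)*(1 - I)/8 on |1011>, sqrt(2)*(1 + I)/8 on |1100>, sqrt(2)*(1 + I)/8 on |1101>, sqrt(2)*(1 + I)/8 on |1110>, sqrt(2)*(1 + I)/8 on |1111>.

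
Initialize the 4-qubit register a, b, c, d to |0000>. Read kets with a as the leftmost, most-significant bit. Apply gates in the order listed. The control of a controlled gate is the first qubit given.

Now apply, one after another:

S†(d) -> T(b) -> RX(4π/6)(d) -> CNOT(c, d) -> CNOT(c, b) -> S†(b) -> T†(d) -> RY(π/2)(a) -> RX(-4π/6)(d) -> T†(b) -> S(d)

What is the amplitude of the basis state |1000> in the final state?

The final state's coefficient on |1000> equals sqrt(2)*(1 - 3*exp(3*I*pi/4))/8.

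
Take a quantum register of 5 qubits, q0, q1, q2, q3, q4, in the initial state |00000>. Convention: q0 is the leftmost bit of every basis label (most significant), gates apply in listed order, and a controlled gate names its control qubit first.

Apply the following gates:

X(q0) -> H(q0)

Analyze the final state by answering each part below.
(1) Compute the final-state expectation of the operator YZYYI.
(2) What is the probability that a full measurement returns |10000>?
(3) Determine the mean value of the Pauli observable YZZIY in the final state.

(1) The observable YZYYI averages to 0.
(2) A full measurement returns |10000> with probability 1/2.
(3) The expectation value of YZZIY is 0.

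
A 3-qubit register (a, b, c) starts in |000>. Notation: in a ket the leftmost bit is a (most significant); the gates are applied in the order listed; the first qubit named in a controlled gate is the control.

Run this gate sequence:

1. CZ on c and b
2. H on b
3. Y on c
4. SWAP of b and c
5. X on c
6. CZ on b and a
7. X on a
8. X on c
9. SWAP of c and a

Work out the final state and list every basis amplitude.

The final amplitudes are sqrt(2)*I/2 on |011>, sqrt(2)*I/2 on |111>, and 0 on every other basis state.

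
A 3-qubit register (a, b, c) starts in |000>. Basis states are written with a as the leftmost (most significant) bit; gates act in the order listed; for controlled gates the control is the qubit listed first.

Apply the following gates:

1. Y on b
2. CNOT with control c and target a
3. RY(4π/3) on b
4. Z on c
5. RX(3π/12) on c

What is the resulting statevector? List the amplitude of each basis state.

The final amplitudes are -I*sqrt(3*sqrt(2) + 6)/4 on |000>, -sqrt(6 - 3*sqrt(2))/4 on |001>, -I*sqrt(sqrt(2) + 2)/4 on |010>, -sqrt(2 - sqrt(2))/4 on |011>, 0 on |100>, 0 on |101>, 0 on |110>, 0 on |111>.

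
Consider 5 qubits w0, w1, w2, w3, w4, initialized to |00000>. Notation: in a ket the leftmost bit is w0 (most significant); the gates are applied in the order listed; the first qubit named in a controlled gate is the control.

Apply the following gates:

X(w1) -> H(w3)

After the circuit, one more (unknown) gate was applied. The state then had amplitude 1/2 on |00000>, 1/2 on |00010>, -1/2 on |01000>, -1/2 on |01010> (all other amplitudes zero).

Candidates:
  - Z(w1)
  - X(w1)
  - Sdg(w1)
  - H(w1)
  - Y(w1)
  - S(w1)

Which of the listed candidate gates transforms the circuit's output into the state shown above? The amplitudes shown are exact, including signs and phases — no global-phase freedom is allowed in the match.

The unique candidate consistent with the amplitudes is H(w1).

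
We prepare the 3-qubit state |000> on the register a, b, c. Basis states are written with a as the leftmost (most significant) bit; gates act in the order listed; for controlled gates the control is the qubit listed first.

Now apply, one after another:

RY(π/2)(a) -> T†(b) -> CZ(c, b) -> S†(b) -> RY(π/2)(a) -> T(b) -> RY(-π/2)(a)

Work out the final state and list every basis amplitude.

The resulting statevector has amplitude sqrt(2)/2 on |000>, sqrt(2)/2 on |100>, and 0 on every other basis state.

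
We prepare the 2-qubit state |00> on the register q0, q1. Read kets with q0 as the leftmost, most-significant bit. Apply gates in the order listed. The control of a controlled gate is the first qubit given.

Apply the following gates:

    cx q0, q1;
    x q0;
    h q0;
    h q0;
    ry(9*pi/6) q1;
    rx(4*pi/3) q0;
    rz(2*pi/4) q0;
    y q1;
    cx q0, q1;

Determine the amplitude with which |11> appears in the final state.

The final state's coefficient on |11> equals sqrt(2)*exp(3*I*pi/4)/4. Key observation: gates 3-4 undo each other exactly, leaving only the rest of the circuit to track.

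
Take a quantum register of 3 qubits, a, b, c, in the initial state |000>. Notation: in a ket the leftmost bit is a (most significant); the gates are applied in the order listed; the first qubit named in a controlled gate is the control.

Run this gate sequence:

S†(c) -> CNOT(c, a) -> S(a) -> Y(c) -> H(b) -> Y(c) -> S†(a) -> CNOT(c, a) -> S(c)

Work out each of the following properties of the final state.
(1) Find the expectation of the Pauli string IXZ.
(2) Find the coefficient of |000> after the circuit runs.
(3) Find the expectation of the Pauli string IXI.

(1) The expectation value of IXZ is 1.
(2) |000> carries amplitude sqrt(2)/2 in the final state.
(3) In the final state, IXI has expectation 1.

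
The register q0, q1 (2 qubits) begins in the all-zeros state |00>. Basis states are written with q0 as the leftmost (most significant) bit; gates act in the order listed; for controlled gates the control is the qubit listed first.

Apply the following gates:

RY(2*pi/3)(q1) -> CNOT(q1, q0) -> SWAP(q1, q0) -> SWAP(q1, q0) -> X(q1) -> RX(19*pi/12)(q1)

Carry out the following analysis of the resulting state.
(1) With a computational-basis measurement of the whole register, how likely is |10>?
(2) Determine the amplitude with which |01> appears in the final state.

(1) The probability of measuring |10> is -3*sqrt(2)/32 + 3*sqrt(6)/32 + 3/8. Key observation: the block from step 3 through step 4 cancels to the identity and can be dropped.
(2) The amplitude on |01> is -sqrt(sqrt(2) + 2)/8 - sqrt(6 - 3*sqrt(2))/8.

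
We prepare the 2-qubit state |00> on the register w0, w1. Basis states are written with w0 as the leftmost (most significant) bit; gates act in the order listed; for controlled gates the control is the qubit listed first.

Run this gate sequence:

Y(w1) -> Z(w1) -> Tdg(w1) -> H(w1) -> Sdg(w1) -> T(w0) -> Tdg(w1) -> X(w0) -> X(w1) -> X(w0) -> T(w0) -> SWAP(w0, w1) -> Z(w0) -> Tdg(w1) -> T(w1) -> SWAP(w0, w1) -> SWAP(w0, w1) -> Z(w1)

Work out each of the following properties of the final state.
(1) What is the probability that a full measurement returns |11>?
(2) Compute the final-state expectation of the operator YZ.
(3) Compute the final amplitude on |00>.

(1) The probability of measuring |11> is 0.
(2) The expectation value of YZ is sqrt(2)/2.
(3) The amplitude on |00> is -sqrt(2)*I/2.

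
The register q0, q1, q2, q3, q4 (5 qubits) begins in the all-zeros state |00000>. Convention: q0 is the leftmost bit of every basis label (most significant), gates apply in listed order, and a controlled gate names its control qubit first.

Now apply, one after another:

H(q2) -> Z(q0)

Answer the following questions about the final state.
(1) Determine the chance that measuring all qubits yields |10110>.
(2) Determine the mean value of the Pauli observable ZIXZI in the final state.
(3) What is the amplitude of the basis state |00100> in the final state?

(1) A full measurement returns |10110> with probability 0.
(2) The observable ZIXZI averages to 1.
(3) |00100> carries amplitude sqrt(2)/2 in the final state.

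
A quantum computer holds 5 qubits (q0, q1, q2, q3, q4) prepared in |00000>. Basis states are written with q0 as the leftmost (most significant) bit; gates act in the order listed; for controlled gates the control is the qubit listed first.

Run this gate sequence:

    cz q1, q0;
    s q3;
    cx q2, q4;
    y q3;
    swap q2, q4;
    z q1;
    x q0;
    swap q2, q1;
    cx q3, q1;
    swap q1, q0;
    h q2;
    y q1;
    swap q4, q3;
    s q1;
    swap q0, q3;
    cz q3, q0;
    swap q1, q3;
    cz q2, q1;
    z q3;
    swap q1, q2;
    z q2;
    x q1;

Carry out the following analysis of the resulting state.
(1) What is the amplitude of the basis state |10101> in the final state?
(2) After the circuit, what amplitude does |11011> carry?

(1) |10101> carries amplitude 0 in the final state.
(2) The amplitude on |11011> is 0.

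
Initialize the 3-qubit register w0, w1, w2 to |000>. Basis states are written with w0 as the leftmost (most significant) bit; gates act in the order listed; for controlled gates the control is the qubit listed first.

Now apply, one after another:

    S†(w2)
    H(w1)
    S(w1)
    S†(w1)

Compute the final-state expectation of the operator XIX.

In the final state, XIX has expectation 0. Key observation: the block from step 3 through step 4 cancels to the identity and can be dropped.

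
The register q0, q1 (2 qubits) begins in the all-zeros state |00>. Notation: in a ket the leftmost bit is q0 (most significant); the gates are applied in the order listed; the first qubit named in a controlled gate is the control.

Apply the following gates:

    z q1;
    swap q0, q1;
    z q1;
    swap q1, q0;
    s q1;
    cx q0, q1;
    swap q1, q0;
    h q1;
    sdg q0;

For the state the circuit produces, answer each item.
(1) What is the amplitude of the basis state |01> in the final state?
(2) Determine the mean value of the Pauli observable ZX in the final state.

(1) |01> carries amplitude sqrt(2)/2 in the final state.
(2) In the final state, ZX has expectation 1.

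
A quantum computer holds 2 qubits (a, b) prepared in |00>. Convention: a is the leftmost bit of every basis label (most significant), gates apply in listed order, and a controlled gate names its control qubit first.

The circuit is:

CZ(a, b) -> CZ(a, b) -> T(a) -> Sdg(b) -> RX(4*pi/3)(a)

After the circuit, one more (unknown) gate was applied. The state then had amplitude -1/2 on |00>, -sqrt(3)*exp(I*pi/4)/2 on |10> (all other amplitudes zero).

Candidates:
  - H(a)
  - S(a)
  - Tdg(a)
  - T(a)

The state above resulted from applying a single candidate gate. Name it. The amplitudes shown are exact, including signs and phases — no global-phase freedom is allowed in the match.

The unique candidate consistent with the amplitudes is Tdg(a). Key observation: steps 1-2 multiply out to the identity, so the circuit reduces to the remaining gates.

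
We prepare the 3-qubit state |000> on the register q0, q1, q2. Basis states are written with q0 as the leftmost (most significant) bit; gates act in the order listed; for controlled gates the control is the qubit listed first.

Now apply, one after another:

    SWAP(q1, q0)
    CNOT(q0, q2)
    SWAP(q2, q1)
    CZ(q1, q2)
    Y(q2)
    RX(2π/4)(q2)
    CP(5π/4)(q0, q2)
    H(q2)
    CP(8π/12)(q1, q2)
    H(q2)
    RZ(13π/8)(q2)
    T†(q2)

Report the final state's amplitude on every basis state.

The resulting statevector has amplitude -sqrt(2)*exp(3*I*pi/16)/2 on |000>, -sqrt(2)*exp(I*pi/16)/2 on |001>, and 0 on every other basis state.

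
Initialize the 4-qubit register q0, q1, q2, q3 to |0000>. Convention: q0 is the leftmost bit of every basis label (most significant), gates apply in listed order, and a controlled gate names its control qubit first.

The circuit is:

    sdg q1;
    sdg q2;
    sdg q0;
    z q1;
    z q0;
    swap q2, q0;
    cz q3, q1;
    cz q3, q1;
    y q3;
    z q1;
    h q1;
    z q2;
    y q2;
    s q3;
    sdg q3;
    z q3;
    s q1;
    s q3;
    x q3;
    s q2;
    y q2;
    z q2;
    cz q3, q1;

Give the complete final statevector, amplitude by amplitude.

The final amplitudes are sqrt(2)*I/2 on |0000>, -sqrt(2)/2 on |0100>, and 0 on every other basis state. Key observation: the block from step 14 through step 15 cancels to the identity and can be dropped.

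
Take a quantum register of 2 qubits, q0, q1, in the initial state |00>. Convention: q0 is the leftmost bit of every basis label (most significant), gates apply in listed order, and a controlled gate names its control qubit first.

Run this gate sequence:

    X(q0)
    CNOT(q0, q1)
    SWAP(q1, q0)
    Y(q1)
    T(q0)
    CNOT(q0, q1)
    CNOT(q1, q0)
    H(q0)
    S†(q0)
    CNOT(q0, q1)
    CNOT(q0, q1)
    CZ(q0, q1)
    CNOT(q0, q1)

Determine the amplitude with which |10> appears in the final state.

The final state's coefficient on |10> equals sqrt(2)*exp(I*pi/4)/2. Key observation: the block from step 10 through step 11 cancels to the identity and can be dropped.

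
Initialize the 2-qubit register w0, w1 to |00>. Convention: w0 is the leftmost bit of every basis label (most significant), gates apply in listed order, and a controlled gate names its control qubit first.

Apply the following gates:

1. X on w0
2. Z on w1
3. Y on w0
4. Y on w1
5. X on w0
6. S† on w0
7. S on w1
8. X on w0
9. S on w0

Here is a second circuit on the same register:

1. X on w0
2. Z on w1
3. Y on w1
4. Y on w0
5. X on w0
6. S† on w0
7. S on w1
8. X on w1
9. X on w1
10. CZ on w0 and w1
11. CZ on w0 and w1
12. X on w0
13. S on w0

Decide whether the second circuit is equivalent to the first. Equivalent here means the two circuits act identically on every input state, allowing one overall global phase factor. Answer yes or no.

Yes — the two circuits implement the same unitary up to a global phase.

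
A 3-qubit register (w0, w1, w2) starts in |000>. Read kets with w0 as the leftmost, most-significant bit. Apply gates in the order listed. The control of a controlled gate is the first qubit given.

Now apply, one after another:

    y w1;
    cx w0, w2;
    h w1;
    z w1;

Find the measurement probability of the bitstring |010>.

A full measurement returns |010> with probability 1/2.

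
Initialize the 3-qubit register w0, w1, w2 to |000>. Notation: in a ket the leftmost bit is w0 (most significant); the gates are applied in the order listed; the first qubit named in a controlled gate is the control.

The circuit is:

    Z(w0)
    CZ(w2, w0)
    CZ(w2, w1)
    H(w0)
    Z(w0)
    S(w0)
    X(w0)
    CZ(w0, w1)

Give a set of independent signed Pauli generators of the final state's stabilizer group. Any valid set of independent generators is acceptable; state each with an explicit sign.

The stabilizer group can be generated by +YII, +IZI, +IIZ, among other valid generating sets.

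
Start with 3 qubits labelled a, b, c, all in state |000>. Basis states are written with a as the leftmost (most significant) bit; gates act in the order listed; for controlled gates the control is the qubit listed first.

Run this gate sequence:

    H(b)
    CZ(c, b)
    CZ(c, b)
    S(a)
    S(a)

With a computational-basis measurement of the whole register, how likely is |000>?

The probability of measuring |000> is 1/2. Key observation: gates 2-3 undo each other exactly, leaving only the rest of the circuit to track.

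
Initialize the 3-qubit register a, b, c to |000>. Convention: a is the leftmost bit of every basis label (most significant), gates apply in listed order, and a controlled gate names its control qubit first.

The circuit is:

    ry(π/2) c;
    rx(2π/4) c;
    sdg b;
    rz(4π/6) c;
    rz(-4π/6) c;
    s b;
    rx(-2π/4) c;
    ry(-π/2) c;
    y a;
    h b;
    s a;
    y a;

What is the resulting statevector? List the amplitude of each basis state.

The resulting statevector has amplitude sqrt(2)*I/2 on |000>, sqrt(2)*I/2 on |010>, and 0 on every other basis state. Key observation: steps 1-8 multiply out to the identity, so the circuit reduces to the remaining gates.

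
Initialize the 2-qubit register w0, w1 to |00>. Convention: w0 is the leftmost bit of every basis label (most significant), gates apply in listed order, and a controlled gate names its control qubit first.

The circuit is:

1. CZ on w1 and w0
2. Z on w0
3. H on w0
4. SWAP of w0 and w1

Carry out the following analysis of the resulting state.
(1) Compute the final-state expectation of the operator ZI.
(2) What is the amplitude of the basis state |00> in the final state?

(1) In the final state, ZI has expectation 1.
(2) The amplitude on |00> is sqrt(2)/2.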